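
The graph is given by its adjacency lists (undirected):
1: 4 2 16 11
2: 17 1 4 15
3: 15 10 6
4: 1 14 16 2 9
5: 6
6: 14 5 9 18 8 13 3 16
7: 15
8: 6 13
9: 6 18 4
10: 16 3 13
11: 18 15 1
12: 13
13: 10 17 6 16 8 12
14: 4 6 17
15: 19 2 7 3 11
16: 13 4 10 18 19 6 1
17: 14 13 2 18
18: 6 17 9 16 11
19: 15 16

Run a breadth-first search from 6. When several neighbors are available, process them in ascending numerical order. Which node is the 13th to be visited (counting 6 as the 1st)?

12

Visit 6; enqueue 3, 5, 8, 9, 13, 14, 16, 18 → queue [3, 5, 8, 9, 13, 14, 16, 18]
Visit 3; enqueue 10, 15 → queue [5, 8, 9, 13, 14, 16, 18, 10, 15]
Visit 5 → queue [8, 9, 13, 14, 16, 18, 10, 15]
Visit 8 → queue [9, 13, 14, 16, 18, 10, 15]
Visit 9; enqueue 4 → queue [13, 14, 16, 18, 10, 15, 4]
Visit 13; enqueue 12, 17 → queue [14, 16, 18, 10, 15, 4, 12, 17]
Visit 14 → queue [16, 18, 10, 15, 4, 12, 17]
Visit 16; enqueue 1, 19 → queue [18, 10, 15, 4, 12, 17, 1, 19]
Visit 18; enqueue 11 → queue [10, 15, 4, 12, 17, 1, 19, 11]
Visit 10 → queue [15, 4, 12, 17, 1, 19, 11]
Visit 15; enqueue 2, 7 → queue [4, 12, 17, 1, 19, 11, 2, 7]
Visit 4 → queue [12, 17, 1, 19, 11, 2, 7]
Visit 12 → queue [17, 1, 19, 11, 2, 7]
Visit 17 → queue [1, 19, 11, 2, 7]
Visit 1 → queue [19, 11, 2, 7]
Visit 19 → queue [11, 2, 7]
Visit 11 → queue [2, 7]
Visit 2 → queue [7]
Visit 7 → queue []

Visit order: 6, 3, 5, 8, 9, 13, 14, 16, 18, 10, 15, 4, 12, 17, 1, 19, 11, 2, 7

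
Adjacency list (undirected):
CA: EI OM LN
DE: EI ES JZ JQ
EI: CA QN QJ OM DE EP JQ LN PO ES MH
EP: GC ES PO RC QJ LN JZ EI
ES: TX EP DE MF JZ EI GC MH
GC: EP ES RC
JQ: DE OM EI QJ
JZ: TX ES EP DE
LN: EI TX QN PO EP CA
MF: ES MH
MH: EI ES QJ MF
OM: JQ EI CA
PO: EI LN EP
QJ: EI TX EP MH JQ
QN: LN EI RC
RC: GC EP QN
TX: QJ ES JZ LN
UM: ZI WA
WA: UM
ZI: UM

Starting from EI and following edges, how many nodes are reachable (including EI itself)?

17

BFS from EI visits: EI, CA, DE, EP, ES, JQ, LN, MH, OM, PO, QJ, QN, JZ, GC, RC, MF, TX
Reachable nodes: 17 of 20 total.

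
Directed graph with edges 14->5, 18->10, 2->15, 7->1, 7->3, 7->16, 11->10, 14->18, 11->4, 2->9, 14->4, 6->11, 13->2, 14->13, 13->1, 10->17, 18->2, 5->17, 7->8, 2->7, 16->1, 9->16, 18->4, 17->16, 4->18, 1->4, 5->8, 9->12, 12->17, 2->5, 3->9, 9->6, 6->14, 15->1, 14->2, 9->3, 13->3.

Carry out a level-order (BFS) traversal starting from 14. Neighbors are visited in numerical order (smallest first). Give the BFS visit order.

Visit 14; enqueue 2, 4, 5, 13, 18 → queue [2, 4, 5, 13, 18]
Visit 2; enqueue 7, 9, 15 → queue [4, 5, 13, 18, 7, 9, 15]
Visit 4 → queue [5, 13, 18, 7, 9, 15]
Visit 5; enqueue 8, 17 → queue [13, 18, 7, 9, 15, 8, 17]
Visit 13; enqueue 1, 3 → queue [18, 7, 9, 15, 8, 17, 1, 3]
Visit 18; enqueue 10 → queue [7, 9, 15, 8, 17, 1, 3, 10]
Visit 7; enqueue 16 → queue [9, 15, 8, 17, 1, 3, 10, 16]
Visit 9; enqueue 6, 12 → queue [15, 8, 17, 1, 3, 10, 16, 6, 12]
Visit 15 → queue [8, 17, 1, 3, 10, 16, 6, 12]
Visit 8 → queue [17, 1, 3, 10, 16, 6, 12]
Visit 17 → queue [1, 3, 10, 16, 6, 12]
Visit 1 → queue [3, 10, 16, 6, 12]
Visit 3 → queue [10, 16, 6, 12]
Visit 10 → queue [16, 6, 12]
Visit 16 → queue [6, 12]
Visit 6; enqueue 11 → queue [12, 11]
Visit 12 → queue [11]
Visit 11 → queue []

14, 2, 4, 5, 13, 18, 7, 9, 15, 8, 17, 1, 3, 10, 16, 6, 12, 11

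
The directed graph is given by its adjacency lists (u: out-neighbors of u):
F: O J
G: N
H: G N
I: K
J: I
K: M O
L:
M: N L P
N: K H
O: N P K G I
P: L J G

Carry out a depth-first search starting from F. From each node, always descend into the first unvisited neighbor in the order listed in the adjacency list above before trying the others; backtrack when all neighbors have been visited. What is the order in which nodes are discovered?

Visit F
F → O
O → N
N → K
K → M
M → L
M → P
P → J
J → I
P → G
N → H

F, O, N, K, M, L, P, J, I, G, H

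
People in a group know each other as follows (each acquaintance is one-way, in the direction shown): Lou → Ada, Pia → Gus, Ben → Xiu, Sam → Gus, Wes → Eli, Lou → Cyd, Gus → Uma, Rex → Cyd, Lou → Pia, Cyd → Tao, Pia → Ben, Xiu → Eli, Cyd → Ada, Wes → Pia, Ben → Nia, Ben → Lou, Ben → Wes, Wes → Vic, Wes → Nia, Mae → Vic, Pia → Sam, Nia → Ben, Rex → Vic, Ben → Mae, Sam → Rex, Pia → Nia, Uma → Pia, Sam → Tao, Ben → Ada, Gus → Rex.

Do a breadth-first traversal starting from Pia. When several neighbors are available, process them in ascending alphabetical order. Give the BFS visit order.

Visit Pia; enqueue Ben, Gus, Nia, Sam → queue [Ben, Gus, Nia, Sam]
Visit Ben; enqueue Ada, Lou, Mae, Wes, Xiu → queue [Gus, Nia, Sam, Ada, Lou, Mae, Wes, Xiu]
Visit Gus; enqueue Rex, Uma → queue [Nia, Sam, Ada, Lou, Mae, Wes, Xiu, Rex, Uma]
Visit Nia → queue [Sam, Ada, Lou, Mae, Wes, Xiu, Rex, Uma]
Visit Sam; enqueue Tao → queue [Ada, Lou, Mae, Wes, Xiu, Rex, Uma, Tao]
Visit Ada → queue [Lou, Mae, Wes, Xiu, Rex, Uma, Tao]
Visit Lou; enqueue Cyd → queue [Mae, Wes, Xiu, Rex, Uma, Tao, Cyd]
Visit Mae; enqueue Vic → queue [Wes, Xiu, Rex, Uma, Tao, Cyd, Vic]
Visit Wes; enqueue Eli → queue [Xiu, Rex, Uma, Tao, Cyd, Vic, Eli]
Visit Xiu → queue [Rex, Uma, Tao, Cyd, Vic, Eli]
Visit Rex → queue [Uma, Tao, Cyd, Vic, Eli]
Visit Uma → queue [Tao, Cyd, Vic, Eli]
Visit Tao → queue [Cyd, Vic, Eli]
Visit Cyd → queue [Vic, Eli]
Visit Vic → queue [Eli]
Visit Eli → queue []

Pia Ben Gus Nia Sam Ada Lou Mae Wes Xiu Rex Uma Tao Cyd Vic Eli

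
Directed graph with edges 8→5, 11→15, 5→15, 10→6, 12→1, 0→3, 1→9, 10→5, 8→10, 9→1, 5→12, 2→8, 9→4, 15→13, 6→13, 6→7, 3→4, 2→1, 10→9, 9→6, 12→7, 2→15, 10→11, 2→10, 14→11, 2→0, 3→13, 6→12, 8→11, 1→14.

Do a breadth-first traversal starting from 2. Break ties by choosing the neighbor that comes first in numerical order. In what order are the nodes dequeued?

Visit 2; enqueue 0, 1, 8, 10, 15 → queue [0, 1, 8, 10, 15]
Visit 0; enqueue 3 → queue [1, 8, 10, 15, 3]
Visit 1; enqueue 9, 14 → queue [8, 10, 15, 3, 9, 14]
Visit 8; enqueue 5, 11 → queue [10, 15, 3, 9, 14, 5, 11]
Visit 10; enqueue 6 → queue [15, 3, 9, 14, 5, 11, 6]
Visit 15; enqueue 13 → queue [3, 9, 14, 5, 11, 6, 13]
Visit 3; enqueue 4 → queue [9, 14, 5, 11, 6, 13, 4]
Visit 9 → queue [14, 5, 11, 6, 13, 4]
Visit 14 → queue [5, 11, 6, 13, 4]
Visit 5; enqueue 12 → queue [11, 6, 13, 4, 12]
Visit 11 → queue [6, 13, 4, 12]
Visit 6; enqueue 7 → queue [13, 4, 12, 7]
Visit 13 → queue [4, 12, 7]
Visit 4 → queue [12, 7]
Visit 12 → queue [7]
Visit 7 → queue []

2 -> 0 -> 1 -> 8 -> 10 -> 15 -> 3 -> 9 -> 14 -> 5 -> 11 -> 6 -> 13 -> 4 -> 12 -> 7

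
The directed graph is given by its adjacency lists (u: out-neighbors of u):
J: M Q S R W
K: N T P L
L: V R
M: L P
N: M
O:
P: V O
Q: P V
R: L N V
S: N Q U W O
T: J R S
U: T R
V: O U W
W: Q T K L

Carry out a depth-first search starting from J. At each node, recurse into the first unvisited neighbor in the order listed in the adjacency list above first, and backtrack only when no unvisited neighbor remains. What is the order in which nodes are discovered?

J M L V O U T R N S Q P W K

Visit J
J → M
M → L
L → V
V → O
V → U
U → T
T → R
R → N
T → S
S → Q
Q → P
S → W
W → K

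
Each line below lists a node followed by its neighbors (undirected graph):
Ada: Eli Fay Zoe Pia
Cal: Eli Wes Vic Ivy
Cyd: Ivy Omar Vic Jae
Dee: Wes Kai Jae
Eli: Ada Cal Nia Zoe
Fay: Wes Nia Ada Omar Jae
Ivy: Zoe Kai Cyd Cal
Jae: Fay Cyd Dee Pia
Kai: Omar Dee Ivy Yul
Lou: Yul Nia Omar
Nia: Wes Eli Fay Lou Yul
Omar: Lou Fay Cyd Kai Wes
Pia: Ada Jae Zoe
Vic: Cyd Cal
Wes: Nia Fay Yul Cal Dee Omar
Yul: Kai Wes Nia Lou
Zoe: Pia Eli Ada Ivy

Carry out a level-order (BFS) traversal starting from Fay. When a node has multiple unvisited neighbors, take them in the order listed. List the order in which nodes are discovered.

Visit Fay; enqueue Wes, Nia, Ada, Omar, Jae → queue [Wes, Nia, Ada, Omar, Jae]
Visit Wes; enqueue Yul, Cal, Dee → queue [Nia, Ada, Omar, Jae, Yul, Cal, Dee]
Visit Nia; enqueue Eli, Lou → queue [Ada, Omar, Jae, Yul, Cal, Dee, Eli, Lou]
Visit Ada; enqueue Zoe, Pia → queue [Omar, Jae, Yul, Cal, Dee, Eli, Lou, Zoe, Pia]
Visit Omar; enqueue Cyd, Kai → queue [Jae, Yul, Cal, Dee, Eli, Lou, Zoe, Pia, Cyd, Kai]
Visit Jae → queue [Yul, Cal, Dee, Eli, Lou, Zoe, Pia, Cyd, Kai]
Visit Yul → queue [Cal, Dee, Eli, Lou, Zoe, Pia, Cyd, Kai]
Visit Cal; enqueue Vic, Ivy → queue [Dee, Eli, Lou, Zoe, Pia, Cyd, Kai, Vic, Ivy]
Visit Dee → queue [Eli, Lou, Zoe, Pia, Cyd, Kai, Vic, Ivy]
Visit Eli → queue [Lou, Zoe, Pia, Cyd, Kai, Vic, Ivy]
Visit Lou → queue [Zoe, Pia, Cyd, Kai, Vic, Ivy]
Visit Zoe → queue [Pia, Cyd, Kai, Vic, Ivy]
Visit Pia → queue [Cyd, Kai, Vic, Ivy]
Visit Cyd → queue [Kai, Vic, Ivy]
Visit Kai → queue [Vic, Ivy]
Visit Vic → queue [Ivy]
Visit Ivy → queue []

Fay Wes Nia Ada Omar Jae Yul Cal Dee Eli Lou Zoe Pia Cyd Kai Vic Ivy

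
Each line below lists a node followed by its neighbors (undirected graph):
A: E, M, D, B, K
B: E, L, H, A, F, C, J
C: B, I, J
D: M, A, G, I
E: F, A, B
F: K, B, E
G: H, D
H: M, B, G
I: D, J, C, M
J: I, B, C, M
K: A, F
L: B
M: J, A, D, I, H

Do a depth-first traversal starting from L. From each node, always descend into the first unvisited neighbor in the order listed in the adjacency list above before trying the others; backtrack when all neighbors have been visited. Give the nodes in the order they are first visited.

L -> B -> E -> F -> K -> A -> M -> J -> I -> D -> G -> H -> C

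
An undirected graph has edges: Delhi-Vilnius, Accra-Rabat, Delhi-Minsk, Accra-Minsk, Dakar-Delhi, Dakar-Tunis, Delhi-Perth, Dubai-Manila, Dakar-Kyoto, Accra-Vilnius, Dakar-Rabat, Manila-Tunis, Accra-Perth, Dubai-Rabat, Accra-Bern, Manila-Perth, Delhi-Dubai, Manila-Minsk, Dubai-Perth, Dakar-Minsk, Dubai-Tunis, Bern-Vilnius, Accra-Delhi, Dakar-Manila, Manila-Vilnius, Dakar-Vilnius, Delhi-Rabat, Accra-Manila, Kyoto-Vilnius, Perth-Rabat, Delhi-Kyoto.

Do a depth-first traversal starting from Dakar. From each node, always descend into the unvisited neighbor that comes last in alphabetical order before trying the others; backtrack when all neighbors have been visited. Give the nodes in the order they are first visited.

Visit Dakar
Dakar → Vilnius
Vilnius → Manila
Manila → Tunis
Tunis → Dubai
Dubai → Rabat
Rabat → Perth
Perth → Delhi
Delhi → Minsk
Minsk → Accra
Accra → Bern
Delhi → Kyoto

Dakar, Vilnius, Manila, Tunis, Dubai, Rabat, Perth, Delhi, Minsk, Accra, Bern, Kyoto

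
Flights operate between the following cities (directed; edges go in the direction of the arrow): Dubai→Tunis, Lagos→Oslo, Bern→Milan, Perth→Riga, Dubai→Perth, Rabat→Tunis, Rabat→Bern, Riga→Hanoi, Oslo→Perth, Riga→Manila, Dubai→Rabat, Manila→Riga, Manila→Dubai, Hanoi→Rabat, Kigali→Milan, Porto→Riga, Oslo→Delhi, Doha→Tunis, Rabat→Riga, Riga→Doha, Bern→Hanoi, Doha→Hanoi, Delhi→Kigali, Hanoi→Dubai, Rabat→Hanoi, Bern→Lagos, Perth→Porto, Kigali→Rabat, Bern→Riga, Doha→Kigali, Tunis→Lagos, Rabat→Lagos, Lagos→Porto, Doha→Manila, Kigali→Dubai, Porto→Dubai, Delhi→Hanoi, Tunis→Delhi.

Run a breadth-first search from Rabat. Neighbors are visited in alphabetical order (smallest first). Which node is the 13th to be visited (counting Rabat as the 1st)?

Delhi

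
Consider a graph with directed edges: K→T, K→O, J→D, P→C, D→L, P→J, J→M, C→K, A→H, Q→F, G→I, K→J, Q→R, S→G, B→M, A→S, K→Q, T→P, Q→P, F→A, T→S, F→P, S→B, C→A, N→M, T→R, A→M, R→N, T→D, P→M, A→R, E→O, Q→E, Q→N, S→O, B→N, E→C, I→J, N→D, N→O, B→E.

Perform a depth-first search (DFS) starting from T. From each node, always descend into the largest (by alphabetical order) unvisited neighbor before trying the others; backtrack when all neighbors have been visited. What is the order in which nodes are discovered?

T → S → O → G → I → J → M → D → L → B → N → E → C → K → Q → R → P → F → A → H

Visit T
T → S
S → O
S → G
G → I
I → J
J → M
J → D
D → L
S → B
B → N
B → E
E → C
C → K
K → Q
Q → R
Q → P
Q → F
F → A
A → H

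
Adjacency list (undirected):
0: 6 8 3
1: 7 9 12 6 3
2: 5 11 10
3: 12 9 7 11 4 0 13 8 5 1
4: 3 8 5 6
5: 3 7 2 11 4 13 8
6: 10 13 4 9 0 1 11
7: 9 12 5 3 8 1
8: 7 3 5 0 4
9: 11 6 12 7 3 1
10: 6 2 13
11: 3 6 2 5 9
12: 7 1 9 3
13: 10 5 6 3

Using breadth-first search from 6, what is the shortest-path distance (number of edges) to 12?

Level 0: 6
Level 1: 0, 1, 4, 9, 10, 11, 13
Level 2: 2, 3, 5, 7, 8, 12
12 first appears at level 2.

2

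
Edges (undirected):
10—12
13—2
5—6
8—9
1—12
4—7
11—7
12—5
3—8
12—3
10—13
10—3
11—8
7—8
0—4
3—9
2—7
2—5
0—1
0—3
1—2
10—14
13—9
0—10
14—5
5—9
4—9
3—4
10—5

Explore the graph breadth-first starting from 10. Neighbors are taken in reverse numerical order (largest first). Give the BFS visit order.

10 → 14 → 13 → 12 → 5 → 3 → 0 → 9 → 2 → 1 → 6 → 8 → 4 → 7 → 11

Visit 10; enqueue 14, 13, 12, 5, 3, 0 → queue [14, 13, 12, 5, 3, 0]
Visit 14 → queue [13, 12, 5, 3, 0]
Visit 13; enqueue 9, 2 → queue [12, 5, 3, 0, 9, 2]
Visit 12; enqueue 1 → queue [5, 3, 0, 9, 2, 1]
Visit 5; enqueue 6 → queue [3, 0, 9, 2, 1, 6]
Visit 3; enqueue 8, 4 → queue [0, 9, 2, 1, 6, 8, 4]
Visit 0 → queue [9, 2, 1, 6, 8, 4]
Visit 9 → queue [2, 1, 6, 8, 4]
Visit 2; enqueue 7 → queue [1, 6, 8, 4, 7]
Visit 1 → queue [6, 8, 4, 7]
Visit 6 → queue [8, 4, 7]
Visit 8; enqueue 11 → queue [4, 7, 11]
Visit 4 → queue [7, 11]
Visit 7 → queue [11]
Visit 11 → queue []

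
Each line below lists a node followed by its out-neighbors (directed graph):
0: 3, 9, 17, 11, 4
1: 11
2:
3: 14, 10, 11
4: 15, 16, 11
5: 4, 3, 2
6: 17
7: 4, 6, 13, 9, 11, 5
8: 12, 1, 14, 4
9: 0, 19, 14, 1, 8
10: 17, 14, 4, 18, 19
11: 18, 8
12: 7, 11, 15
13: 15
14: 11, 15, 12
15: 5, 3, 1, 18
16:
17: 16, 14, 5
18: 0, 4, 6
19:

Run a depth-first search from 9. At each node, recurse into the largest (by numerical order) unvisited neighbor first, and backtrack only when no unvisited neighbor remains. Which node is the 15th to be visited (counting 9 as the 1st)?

Visit 9
9 → 19
9 → 14
14 → 15
15 → 18
18 → 6
6 → 17
17 → 16
17 → 5
5 → 4
4 → 11
11 → 8
8 → 12
12 → 7
7 → 13
8 → 1
5 → 3
3 → 10
5 → 2
18 → 0

Visit order: 9, 19, 14, 15, 18, 6, 17, 16, 5, 4, 11, 8, 12, 7, 13, 1, 3, 10, 2, 0

13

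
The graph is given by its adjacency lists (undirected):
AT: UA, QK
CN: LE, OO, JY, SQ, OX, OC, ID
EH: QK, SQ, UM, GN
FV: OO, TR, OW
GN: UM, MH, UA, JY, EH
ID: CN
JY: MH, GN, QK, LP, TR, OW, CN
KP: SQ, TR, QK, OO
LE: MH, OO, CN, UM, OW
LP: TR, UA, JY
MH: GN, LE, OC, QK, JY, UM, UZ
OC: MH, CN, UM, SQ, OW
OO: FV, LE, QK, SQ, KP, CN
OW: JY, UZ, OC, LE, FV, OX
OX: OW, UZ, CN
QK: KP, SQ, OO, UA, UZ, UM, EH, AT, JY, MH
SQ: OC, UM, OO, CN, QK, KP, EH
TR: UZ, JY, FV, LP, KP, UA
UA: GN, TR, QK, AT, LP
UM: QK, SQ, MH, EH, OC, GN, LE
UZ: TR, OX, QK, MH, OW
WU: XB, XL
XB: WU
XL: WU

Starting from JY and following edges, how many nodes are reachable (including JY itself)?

21

BFS from JY visits: JY, MH, GN, QK, LP, TR, OW, CN, LE, OC, UM, UZ, UA, EH, KP, SQ, OO, AT, FV, OX, ID
Reachable nodes: 21 of 24 total.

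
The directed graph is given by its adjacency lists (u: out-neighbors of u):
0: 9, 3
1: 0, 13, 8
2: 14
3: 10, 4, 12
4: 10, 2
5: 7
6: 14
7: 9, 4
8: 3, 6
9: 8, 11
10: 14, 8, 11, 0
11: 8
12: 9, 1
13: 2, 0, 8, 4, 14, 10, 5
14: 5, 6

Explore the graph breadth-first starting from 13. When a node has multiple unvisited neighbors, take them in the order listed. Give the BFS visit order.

13 2 0 8 4 14 10 5 9 3 6 11 7 12 1

Visit 13; enqueue 2, 0, 8, 4, 14, 10, 5 → queue [2, 0, 8, 4, 14, 10, 5]
Visit 2 → queue [0, 8, 4, 14, 10, 5]
Visit 0; enqueue 9, 3 → queue [8, 4, 14, 10, 5, 9, 3]
Visit 8; enqueue 6 → queue [4, 14, 10, 5, 9, 3, 6]
Visit 4 → queue [14, 10, 5, 9, 3, 6]
Visit 14 → queue [10, 5, 9, 3, 6]
Visit 10; enqueue 11 → queue [5, 9, 3, 6, 11]
Visit 5; enqueue 7 → queue [9, 3, 6, 11, 7]
Visit 9 → queue [3, 6, 11, 7]
Visit 3; enqueue 12 → queue [6, 11, 7, 12]
Visit 6 → queue [11, 7, 12]
Visit 11 → queue [7, 12]
Visit 7 → queue [12]
Visit 12; enqueue 1 → queue [1]
Visit 1 → queue []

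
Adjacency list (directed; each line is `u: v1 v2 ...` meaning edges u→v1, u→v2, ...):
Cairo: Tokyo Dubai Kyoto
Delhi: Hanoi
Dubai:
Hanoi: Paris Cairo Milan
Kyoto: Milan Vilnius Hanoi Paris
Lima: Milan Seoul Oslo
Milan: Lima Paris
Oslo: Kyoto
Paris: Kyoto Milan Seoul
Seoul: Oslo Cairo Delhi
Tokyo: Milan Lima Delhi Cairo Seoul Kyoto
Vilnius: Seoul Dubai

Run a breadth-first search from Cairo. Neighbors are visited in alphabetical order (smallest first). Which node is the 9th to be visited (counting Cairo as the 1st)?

Visit Cairo; enqueue Dubai, Kyoto, Tokyo → queue [Dubai, Kyoto, Tokyo]
Visit Dubai → queue [Kyoto, Tokyo]
Visit Kyoto; enqueue Hanoi, Milan, Paris, Vilnius → queue [Tokyo, Hanoi, Milan, Paris, Vilnius]
Visit Tokyo; enqueue Delhi, Lima, Seoul → queue [Hanoi, Milan, Paris, Vilnius, Delhi, Lima, Seoul]
Visit Hanoi → queue [Milan, Paris, Vilnius, Delhi, Lima, Seoul]
Visit Milan → queue [Paris, Vilnius, Delhi, Lima, Seoul]
Visit Paris → queue [Vilnius, Delhi, Lima, Seoul]
Visit Vilnius → queue [Delhi, Lima, Seoul]
Visit Delhi → queue [Lima, Seoul]
Visit Lima; enqueue Oslo → queue [Seoul, Oslo]
Visit Seoul → queue [Oslo]
Visit Oslo → queue []

Visit order: Cairo, Dubai, Kyoto, Tokyo, Hanoi, Milan, Paris, Vilnius, Delhi, Lima, Seoul, Oslo

Delhi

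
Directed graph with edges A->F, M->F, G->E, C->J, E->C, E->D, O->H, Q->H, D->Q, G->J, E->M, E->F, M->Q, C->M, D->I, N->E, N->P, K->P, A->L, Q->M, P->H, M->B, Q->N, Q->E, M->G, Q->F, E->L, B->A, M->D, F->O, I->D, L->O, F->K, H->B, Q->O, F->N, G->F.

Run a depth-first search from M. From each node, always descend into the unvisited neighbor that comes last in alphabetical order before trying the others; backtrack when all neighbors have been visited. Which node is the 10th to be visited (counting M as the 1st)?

Visit M
M → Q
Q → O
O → H
H → B
B → A
A → L
A → F
F → N
N → P
N → E
E → D
D → I
E → C
C → J
F → K
M → G

Visit order: M, Q, O, H, B, A, L, F, N, P, E, D, I, C, J, K, G

P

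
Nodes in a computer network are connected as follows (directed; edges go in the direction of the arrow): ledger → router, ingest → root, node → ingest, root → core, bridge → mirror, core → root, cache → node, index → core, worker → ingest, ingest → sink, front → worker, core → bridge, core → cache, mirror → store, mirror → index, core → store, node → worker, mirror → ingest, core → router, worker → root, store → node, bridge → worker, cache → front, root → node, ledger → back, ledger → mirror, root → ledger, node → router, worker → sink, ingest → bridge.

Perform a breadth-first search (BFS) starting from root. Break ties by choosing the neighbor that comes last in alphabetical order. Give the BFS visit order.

Visit root; enqueue node, ledger, core → queue [node, ledger, core]
Visit node; enqueue worker, router, ingest → queue [ledger, core, worker, router, ingest]
Visit ledger; enqueue mirror, back → queue [core, worker, router, ingest, mirror, back]
Visit core; enqueue store, cache, bridge → queue [worker, router, ingest, mirror, back, store, cache, bridge]
Visit worker; enqueue sink → queue [router, ingest, mirror, back, store, cache, bridge, sink]
Visit router → queue [ingest, mirror, back, store, cache, bridge, sink]
Visit ingest → queue [mirror, back, store, cache, bridge, sink]
Visit mirror; enqueue index → queue [back, store, cache, bridge, sink, index]
Visit back → queue [store, cache, bridge, sink, index]
Visit store → queue [cache, bridge, sink, index]
Visit cache; enqueue front → queue [bridge, sink, index, front]
Visit bridge → queue [sink, index, front]
Visit sink → queue [index, front]
Visit index → queue [front]
Visit front → queue []

root -> node -> ledger -> core -> worker -> router -> ingest -> mirror -> back -> store -> cache -> bridge -> sink -> index -> front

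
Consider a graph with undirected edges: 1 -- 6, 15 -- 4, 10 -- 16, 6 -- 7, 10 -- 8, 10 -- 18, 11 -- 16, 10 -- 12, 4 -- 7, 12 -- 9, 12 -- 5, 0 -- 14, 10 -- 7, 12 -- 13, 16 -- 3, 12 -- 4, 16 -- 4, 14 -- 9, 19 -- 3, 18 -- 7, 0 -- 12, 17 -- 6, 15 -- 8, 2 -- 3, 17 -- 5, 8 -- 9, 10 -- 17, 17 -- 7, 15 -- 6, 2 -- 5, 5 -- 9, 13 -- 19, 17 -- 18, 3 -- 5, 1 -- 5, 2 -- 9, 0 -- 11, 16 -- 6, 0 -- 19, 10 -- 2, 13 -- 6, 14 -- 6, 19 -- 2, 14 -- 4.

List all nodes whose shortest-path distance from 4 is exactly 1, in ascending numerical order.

Level 0: 4
Level 1: 7, 12, 14, 15, 16
Level 2: 0, 3, 5, 6, 8, 9, 10, 11, 13, 17, 18
Level 3: 1, 2, 19

7, 12, 14, 15, 16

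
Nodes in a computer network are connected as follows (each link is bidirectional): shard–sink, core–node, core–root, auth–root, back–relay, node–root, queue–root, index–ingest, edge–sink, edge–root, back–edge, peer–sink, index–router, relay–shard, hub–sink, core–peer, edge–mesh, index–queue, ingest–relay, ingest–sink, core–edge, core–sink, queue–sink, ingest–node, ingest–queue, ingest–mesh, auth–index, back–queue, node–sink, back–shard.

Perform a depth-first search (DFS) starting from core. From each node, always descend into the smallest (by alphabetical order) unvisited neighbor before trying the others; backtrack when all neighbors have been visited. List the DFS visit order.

core, edge, back, queue, index, auth, root, node, ingest, mesh, relay, shard, sink, hub, peer, router

Visit core
core → edge
edge → back
back → queue
queue → index
index → auth
auth → root
root → node
node → ingest
ingest → mesh
ingest → relay
relay → shard
shard → sink
sink → hub
sink → peer
index → router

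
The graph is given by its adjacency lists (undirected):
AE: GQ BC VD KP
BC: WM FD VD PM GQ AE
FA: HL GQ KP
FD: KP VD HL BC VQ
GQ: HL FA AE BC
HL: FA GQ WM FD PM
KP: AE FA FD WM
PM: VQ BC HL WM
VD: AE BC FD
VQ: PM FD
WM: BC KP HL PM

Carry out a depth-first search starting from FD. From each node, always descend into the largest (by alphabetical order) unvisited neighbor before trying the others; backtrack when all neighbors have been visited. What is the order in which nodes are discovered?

FD, VQ, PM, WM, KP, FA, HL, GQ, BC, VD, AE

Visit FD
FD → VQ
VQ → PM
PM → WM
WM → KP
KP → FA
FA → HL
HL → GQ
GQ → BC
BC → VD
VD → AE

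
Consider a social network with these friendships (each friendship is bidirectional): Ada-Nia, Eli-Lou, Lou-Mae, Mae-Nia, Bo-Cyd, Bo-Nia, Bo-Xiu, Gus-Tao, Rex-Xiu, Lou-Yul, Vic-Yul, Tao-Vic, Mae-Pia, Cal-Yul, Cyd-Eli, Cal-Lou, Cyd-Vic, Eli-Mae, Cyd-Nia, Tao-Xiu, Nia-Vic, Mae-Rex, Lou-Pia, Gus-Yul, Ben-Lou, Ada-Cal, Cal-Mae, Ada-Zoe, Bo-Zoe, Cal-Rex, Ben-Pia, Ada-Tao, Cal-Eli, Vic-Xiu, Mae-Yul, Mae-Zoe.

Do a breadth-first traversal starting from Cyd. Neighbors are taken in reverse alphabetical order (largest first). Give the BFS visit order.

Visit Cyd; enqueue Vic, Nia, Eli, Bo → queue [Vic, Nia, Eli, Bo]
Visit Vic; enqueue Yul, Xiu, Tao → queue [Nia, Eli, Bo, Yul, Xiu, Tao]
Visit Nia; enqueue Mae, Ada → queue [Eli, Bo, Yul, Xiu, Tao, Mae, Ada]
Visit Eli; enqueue Lou, Cal → queue [Bo, Yul, Xiu, Tao, Mae, Ada, Lou, Cal]
Visit Bo; enqueue Zoe → queue [Yul, Xiu, Tao, Mae, Ada, Lou, Cal, Zoe]
Visit Yul; enqueue Gus → queue [Xiu, Tao, Mae, Ada, Lou, Cal, Zoe, Gus]
Visit Xiu; enqueue Rex → queue [Tao, Mae, Ada, Lou, Cal, Zoe, Gus, Rex]
Visit Tao → queue [Mae, Ada, Lou, Cal, Zoe, Gus, Rex]
Visit Mae; enqueue Pia → queue [Ada, Lou, Cal, Zoe, Gus, Rex, Pia]
Visit Ada → queue [Lou, Cal, Zoe, Gus, Rex, Pia]
Visit Lou; enqueue Ben → queue [Cal, Zoe, Gus, Rex, Pia, Ben]
Visit Cal → queue [Zoe, Gus, Rex, Pia, Ben]
Visit Zoe → queue [Gus, Rex, Pia, Ben]
Visit Gus → queue [Rex, Pia, Ben]
Visit Rex → queue [Pia, Ben]
Visit Pia → queue [Ben]
Visit Ben → queue []

Cyd -> Vic -> Nia -> Eli -> Bo -> Yul -> Xiu -> Tao -> Mae -> Ada -> Lou -> Cal -> Zoe -> Gus -> Rex -> Pia -> Ben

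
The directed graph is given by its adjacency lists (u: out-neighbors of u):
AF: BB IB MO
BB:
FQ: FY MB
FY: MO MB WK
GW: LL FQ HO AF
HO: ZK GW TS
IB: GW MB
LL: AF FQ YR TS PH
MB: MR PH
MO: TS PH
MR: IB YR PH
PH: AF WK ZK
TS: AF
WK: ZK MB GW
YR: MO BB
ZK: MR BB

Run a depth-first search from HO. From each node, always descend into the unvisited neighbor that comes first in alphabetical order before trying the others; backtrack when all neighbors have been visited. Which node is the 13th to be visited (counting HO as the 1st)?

TS

Visit HO
HO → GW
GW → AF
AF → BB
AF → IB
IB → MB
MB → MR
MR → PH
PH → WK
WK → ZK
MR → YR
YR → MO
MO → TS
GW → FQ
FQ → FY
GW → LL

Visit order: HO, GW, AF, BB, IB, MB, MR, PH, WK, ZK, YR, MO, TS, FQ, FY, LL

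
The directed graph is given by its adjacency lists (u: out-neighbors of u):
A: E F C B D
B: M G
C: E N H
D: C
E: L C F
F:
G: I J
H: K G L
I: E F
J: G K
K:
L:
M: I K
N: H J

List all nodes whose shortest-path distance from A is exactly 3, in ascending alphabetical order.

I, J, K

Level 0: A
Level 1: B, C, D, E, F
Level 2: G, H, L, M, N
Level 3: I, J, K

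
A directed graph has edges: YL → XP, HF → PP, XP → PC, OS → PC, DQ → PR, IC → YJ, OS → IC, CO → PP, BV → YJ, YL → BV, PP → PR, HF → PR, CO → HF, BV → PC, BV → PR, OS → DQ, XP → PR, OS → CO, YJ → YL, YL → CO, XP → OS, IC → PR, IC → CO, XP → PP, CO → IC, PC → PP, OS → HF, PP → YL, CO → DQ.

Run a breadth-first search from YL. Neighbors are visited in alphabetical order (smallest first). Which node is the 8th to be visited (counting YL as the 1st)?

Visit YL; enqueue BV, CO, XP → queue [BV, CO, XP]
Visit BV; enqueue PC, PR, YJ → queue [CO, XP, PC, PR, YJ]
Visit CO; enqueue DQ, HF, IC, PP → queue [XP, PC, PR, YJ, DQ, HF, IC, PP]
Visit XP; enqueue OS → queue [PC, PR, YJ, DQ, HF, IC, PP, OS]
Visit PC → queue [PR, YJ, DQ, HF, IC, PP, OS]
Visit PR → queue [YJ, DQ, HF, IC, PP, OS]
Visit YJ → queue [DQ, HF, IC, PP, OS]
Visit DQ → queue [HF, IC, PP, OS]
Visit HF → queue [IC, PP, OS]
Visit IC → queue [PP, OS]
Visit PP → queue [OS]
Visit OS → queue []

Visit order: YL, BV, CO, XP, PC, PR, YJ, DQ, HF, IC, PP, OS

DQ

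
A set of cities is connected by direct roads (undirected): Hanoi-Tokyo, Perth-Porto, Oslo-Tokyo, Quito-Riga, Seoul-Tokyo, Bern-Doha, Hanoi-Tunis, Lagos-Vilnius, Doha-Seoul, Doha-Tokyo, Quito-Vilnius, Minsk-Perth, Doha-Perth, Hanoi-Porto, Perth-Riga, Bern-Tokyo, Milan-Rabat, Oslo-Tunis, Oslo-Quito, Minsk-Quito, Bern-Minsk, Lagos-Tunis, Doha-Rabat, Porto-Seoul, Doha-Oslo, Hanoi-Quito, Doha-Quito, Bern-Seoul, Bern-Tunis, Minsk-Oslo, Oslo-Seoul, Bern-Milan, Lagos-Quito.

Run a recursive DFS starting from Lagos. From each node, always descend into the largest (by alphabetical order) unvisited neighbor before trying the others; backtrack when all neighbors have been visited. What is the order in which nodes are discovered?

Lagos Vilnius Quito Riga Perth Porto Seoul Tokyo Oslo Tunis Hanoi Bern Minsk Milan Rabat Doha

Visit Lagos
Lagos → Vilnius
Vilnius → Quito
Quito → Riga
Riga → Perth
Perth → Porto
Porto → Seoul
Seoul → Tokyo
Tokyo → Oslo
Oslo → Tunis
Tunis → Hanoi
Tunis → Bern
Bern → Minsk
Bern → Milan
Milan → Rabat
Rabat → Doha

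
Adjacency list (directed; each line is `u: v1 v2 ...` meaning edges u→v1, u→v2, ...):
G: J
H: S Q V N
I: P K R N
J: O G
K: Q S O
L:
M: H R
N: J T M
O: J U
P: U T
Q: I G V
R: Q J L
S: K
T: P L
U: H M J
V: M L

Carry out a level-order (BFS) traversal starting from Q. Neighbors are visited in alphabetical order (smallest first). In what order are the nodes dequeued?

Q, G, I, V, J, K, N, P, R, L, M, O, S, T, U, H

Visit Q; enqueue G, I, V → queue [G, I, V]
Visit G; enqueue J → queue [I, V, J]
Visit I; enqueue K, N, P, R → queue [V, J, K, N, P, R]
Visit V; enqueue L, M → queue [J, K, N, P, R, L, M]
Visit J; enqueue O → queue [K, N, P, R, L, M, O]
Visit K; enqueue S → queue [N, P, R, L, M, O, S]
Visit N; enqueue T → queue [P, R, L, M, O, S, T]
Visit P; enqueue U → queue [R, L, M, O, S, T, U]
Visit R → queue [L, M, O, S, T, U]
Visit L → queue [M, O, S, T, U]
Visit M; enqueue H → queue [O, S, T, U, H]
Visit O → queue [S, T, U, H]
Visit S → queue [T, U, H]
Visit T → queue [U, H]
Visit U → queue [H]
Visit H → queue []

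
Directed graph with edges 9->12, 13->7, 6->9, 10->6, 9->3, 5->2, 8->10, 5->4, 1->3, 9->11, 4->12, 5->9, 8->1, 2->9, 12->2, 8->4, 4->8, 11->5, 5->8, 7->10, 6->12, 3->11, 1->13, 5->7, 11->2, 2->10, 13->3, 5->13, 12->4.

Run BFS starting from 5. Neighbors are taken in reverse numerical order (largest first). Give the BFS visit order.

5 13 9 8 7 4 2 3 12 11 10 1 6

Visit 5; enqueue 13, 9, 8, 7, 4, 2 → queue [13, 9, 8, 7, 4, 2]
Visit 13; enqueue 3 → queue [9, 8, 7, 4, 2, 3]
Visit 9; enqueue 12, 11 → queue [8, 7, 4, 2, 3, 12, 11]
Visit 8; enqueue 10, 1 → queue [7, 4, 2, 3, 12, 11, 10, 1]
Visit 7 → queue [4, 2, 3, 12, 11, 10, 1]
Visit 4 → queue [2, 3, 12, 11, 10, 1]
Visit 2 → queue [3, 12, 11, 10, 1]
Visit 3 → queue [12, 11, 10, 1]
Visit 12 → queue [11, 10, 1]
Visit 11 → queue [10, 1]
Visit 10; enqueue 6 → queue [1, 6]
Visit 1 → queue [6]
Visit 6 → queue []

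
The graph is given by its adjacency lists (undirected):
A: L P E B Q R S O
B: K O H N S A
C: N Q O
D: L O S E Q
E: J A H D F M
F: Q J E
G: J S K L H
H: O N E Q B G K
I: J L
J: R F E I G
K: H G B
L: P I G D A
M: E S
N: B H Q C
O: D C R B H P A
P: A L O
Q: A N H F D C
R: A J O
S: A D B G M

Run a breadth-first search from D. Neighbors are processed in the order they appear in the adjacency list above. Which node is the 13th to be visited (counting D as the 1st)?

B

Visit D; enqueue L, O, S, E, Q → queue [L, O, S, E, Q]
Visit L; enqueue P, I, G, A → queue [O, S, E, Q, P, I, G, A]
Visit O; enqueue C, R, B, H → queue [S, E, Q, P, I, G, A, C, R, B, H]
Visit S; enqueue M → queue [E, Q, P, I, G, A, C, R, B, H, M]
Visit E; enqueue J, F → queue [Q, P, I, G, A, C, R, B, H, M, J, F]
Visit Q; enqueue N → queue [P, I, G, A, C, R, B, H, M, J, F, N]
Visit P → queue [I, G, A, C, R, B, H, M, J, F, N]
Visit I → queue [G, A, C, R, B, H, M, J, F, N]
Visit G; enqueue K → queue [A, C, R, B, H, M, J, F, N, K]
Visit A → queue [C, R, B, H, M, J, F, N, K]
Visit C → queue [R, B, H, M, J, F, N, K]
Visit R → queue [B, H, M, J, F, N, K]
Visit B → queue [H, M, J, F, N, K]
Visit H → queue [M, J, F, N, K]
Visit M → queue [J, F, N, K]
Visit J → queue [F, N, K]
Visit F → queue [N, K]
Visit N → queue [K]
Visit K → queue []

Visit order: D, L, O, S, E, Q, P, I, G, A, C, R, B, H, M, J, F, N, K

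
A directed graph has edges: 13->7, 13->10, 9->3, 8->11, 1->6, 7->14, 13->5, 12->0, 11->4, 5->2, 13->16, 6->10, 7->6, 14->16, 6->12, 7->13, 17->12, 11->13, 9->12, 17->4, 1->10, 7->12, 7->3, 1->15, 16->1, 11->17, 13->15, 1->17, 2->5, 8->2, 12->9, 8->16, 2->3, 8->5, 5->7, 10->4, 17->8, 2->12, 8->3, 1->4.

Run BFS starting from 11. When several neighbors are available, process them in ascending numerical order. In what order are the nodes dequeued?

Visit 11; enqueue 4, 13, 17 → queue [4, 13, 17]
Visit 4 → queue [13, 17]
Visit 13; enqueue 5, 7, 10, 15, 16 → queue [17, 5, 7, 10, 15, 16]
Visit 17; enqueue 8, 12 → queue [5, 7, 10, 15, 16, 8, 12]
Visit 5; enqueue 2 → queue [7, 10, 15, 16, 8, 12, 2]
Visit 7; enqueue 3, 6, 14 → queue [10, 15, 16, 8, 12, 2, 3, 6, 14]
Visit 10 → queue [15, 16, 8, 12, 2, 3, 6, 14]
Visit 15 → queue [16, 8, 12, 2, 3, 6, 14]
Visit 16; enqueue 1 → queue [8, 12, 2, 3, 6, 14, 1]
Visit 8 → queue [12, 2, 3, 6, 14, 1]
Visit 12; enqueue 0, 9 → queue [2, 3, 6, 14, 1, 0, 9]
Visit 2 → queue [3, 6, 14, 1, 0, 9]
Visit 3 → queue [6, 14, 1, 0, 9]
Visit 6 → queue [14, 1, 0, 9]
Visit 14 → queue [1, 0, 9]
Visit 1 → queue [0, 9]
Visit 0 → queue [9]
Visit 9 → queue []

11 -> 4 -> 13 -> 17 -> 5 -> 7 -> 10 -> 15 -> 16 -> 8 -> 12 -> 2 -> 3 -> 6 -> 14 -> 1 -> 0 -> 9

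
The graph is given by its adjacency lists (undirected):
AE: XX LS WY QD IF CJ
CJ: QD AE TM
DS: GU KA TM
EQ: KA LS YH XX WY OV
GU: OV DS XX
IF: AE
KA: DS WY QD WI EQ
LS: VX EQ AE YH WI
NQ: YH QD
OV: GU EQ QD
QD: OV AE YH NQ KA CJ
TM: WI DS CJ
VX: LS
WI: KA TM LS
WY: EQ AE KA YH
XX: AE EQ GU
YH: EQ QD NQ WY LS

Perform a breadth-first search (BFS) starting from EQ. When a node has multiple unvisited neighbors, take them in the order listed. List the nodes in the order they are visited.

Visit EQ; enqueue KA, LS, YH, XX, WY, OV → queue [KA, LS, YH, XX, WY, OV]
Visit KA; enqueue DS, QD, WI → queue [LS, YH, XX, WY, OV, DS, QD, WI]
Visit LS; enqueue VX, AE → queue [YH, XX, WY, OV, DS, QD, WI, VX, AE]
Visit YH; enqueue NQ → queue [XX, WY, OV, DS, QD, WI, VX, AE, NQ]
Visit XX; enqueue GU → queue [WY, OV, DS, QD, WI, VX, AE, NQ, GU]
Visit WY → queue [OV, DS, QD, WI, VX, AE, NQ, GU]
Visit OV → queue [DS, QD, WI, VX, AE, NQ, GU]
Visit DS; enqueue TM → queue [QD, WI, VX, AE, NQ, GU, TM]
Visit QD; enqueue CJ → queue [WI, VX, AE, NQ, GU, TM, CJ]
Visit WI → queue [VX, AE, NQ, GU, TM, CJ]
Visit VX → queue [AE, NQ, GU, TM, CJ]
Visit AE; enqueue IF → queue [NQ, GU, TM, CJ, IF]
Visit NQ → queue [GU, TM, CJ, IF]
Visit GU → queue [TM, CJ, IF]
Visit TM → queue [CJ, IF]
Visit CJ → queue [IF]
Visit IF → queue []

EQ KA LS YH XX WY OV DS QD WI VX AE NQ GU TM CJ IF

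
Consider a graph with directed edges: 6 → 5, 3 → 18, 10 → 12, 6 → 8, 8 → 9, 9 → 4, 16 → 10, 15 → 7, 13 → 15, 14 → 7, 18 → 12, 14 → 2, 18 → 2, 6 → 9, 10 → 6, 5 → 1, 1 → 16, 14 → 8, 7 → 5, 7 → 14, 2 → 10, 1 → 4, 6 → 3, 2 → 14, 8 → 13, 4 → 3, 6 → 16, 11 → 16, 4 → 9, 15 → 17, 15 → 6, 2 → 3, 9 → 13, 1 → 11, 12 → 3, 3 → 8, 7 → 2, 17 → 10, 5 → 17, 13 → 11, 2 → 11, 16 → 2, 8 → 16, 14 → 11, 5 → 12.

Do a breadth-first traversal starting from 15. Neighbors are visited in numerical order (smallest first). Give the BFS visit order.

Visit 15; enqueue 6, 7, 17 → queue [6, 7, 17]
Visit 6; enqueue 3, 5, 8, 9, 16 → queue [7, 17, 3, 5, 8, 9, 16]
Visit 7; enqueue 2, 14 → queue [17, 3, 5, 8, 9, 16, 2, 14]
Visit 17; enqueue 10 → queue [3, 5, 8, 9, 16, 2, 14, 10]
Visit 3; enqueue 18 → queue [5, 8, 9, 16, 2, 14, 10, 18]
Visit 5; enqueue 1, 12 → queue [8, 9, 16, 2, 14, 10, 18, 1, 12]
Visit 8; enqueue 13 → queue [9, 16, 2, 14, 10, 18, 1, 12, 13]
Visit 9; enqueue 4 → queue [16, 2, 14, 10, 18, 1, 12, 13, 4]
Visit 16 → queue [2, 14, 10, 18, 1, 12, 13, 4]
Visit 2; enqueue 11 → queue [14, 10, 18, 1, 12, 13, 4, 11]
Visit 14 → queue [10, 18, 1, 12, 13, 4, 11]
Visit 10 → queue [18, 1, 12, 13, 4, 11]
Visit 18 → queue [1, 12, 13, 4, 11]
Visit 1 → queue [12, 13, 4, 11]
Visit 12 → queue [13, 4, 11]
Visit 13 → queue [4, 11]
Visit 4 → queue [11]
Visit 11 → queue []

15, 6, 7, 17, 3, 5, 8, 9, 16, 2, 14, 10, 18, 1, 12, 13, 4, 11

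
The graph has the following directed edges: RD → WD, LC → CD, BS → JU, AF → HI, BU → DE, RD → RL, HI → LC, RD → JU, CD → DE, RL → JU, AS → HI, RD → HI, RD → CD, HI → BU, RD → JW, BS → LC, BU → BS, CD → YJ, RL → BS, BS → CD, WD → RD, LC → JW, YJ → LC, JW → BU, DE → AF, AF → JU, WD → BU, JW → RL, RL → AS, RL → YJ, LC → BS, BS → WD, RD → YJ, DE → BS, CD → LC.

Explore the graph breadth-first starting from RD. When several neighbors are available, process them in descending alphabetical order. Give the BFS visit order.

Visit RD; enqueue YJ, WD, RL, JW, JU, HI, CD → queue [YJ, WD, RL, JW, JU, HI, CD]
Visit YJ; enqueue LC → queue [WD, RL, JW, JU, HI, CD, LC]
Visit WD; enqueue BU → queue [RL, JW, JU, HI, CD, LC, BU]
Visit RL; enqueue BS, AS → queue [JW, JU, HI, CD, LC, BU, BS, AS]
Visit JW → queue [JU, HI, CD, LC, BU, BS, AS]
Visit JU → queue [HI, CD, LC, BU, BS, AS]
Visit HI → queue [CD, LC, BU, BS, AS]
Visit CD; enqueue DE → queue [LC, BU, BS, AS, DE]
Visit LC → queue [BU, BS, AS, DE]
Visit BU → queue [BS, AS, DE]
Visit BS → queue [AS, DE]
Visit AS → queue [DE]
Visit DE; enqueue AF → queue [AF]
Visit AF → queue []

RD -> YJ -> WD -> RL -> JW -> JU -> HI -> CD -> LC -> BU -> BS -> AS -> DE -> AF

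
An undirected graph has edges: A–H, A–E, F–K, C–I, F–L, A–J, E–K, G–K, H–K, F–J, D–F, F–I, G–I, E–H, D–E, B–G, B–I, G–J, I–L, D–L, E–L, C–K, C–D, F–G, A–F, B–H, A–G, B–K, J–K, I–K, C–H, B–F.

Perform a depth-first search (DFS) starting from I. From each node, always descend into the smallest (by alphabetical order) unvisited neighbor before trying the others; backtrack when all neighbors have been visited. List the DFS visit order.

Visit I
I → B
B → F
F → A
A → E
E → D
D → C
C → H
H → K
K → G
G → J
D → L

I, B, F, A, E, D, C, H, K, G, J, L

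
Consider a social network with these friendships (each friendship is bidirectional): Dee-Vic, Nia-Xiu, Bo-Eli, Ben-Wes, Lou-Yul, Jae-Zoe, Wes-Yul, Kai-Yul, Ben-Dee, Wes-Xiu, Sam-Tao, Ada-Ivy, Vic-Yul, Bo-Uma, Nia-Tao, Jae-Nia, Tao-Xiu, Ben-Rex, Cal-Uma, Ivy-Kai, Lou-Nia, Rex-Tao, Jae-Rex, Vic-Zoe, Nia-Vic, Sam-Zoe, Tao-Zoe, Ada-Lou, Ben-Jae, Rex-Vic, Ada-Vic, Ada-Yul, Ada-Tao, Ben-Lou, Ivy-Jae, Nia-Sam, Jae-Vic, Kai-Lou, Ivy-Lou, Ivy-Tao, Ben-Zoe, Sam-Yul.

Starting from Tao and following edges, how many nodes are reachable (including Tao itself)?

16

BFS from Tao visits: Tao, Zoe, Xiu, Sam, Rex, Nia, Ivy, Ada, Vic, Jae, Ben, Wes, Yul, Lou, Kai, Dee
Reachable nodes: 16 of 20 total.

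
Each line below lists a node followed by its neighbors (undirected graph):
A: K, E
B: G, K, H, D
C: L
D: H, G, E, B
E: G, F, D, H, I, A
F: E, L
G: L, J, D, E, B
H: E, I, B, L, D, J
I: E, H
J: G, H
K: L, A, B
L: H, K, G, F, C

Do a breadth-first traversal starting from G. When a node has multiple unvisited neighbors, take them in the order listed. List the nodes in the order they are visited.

G L J D E B H K F C I A

Visit G; enqueue L, J, D, E, B → queue [L, J, D, E, B]
Visit L; enqueue H, K, F, C → queue [J, D, E, B, H, K, F, C]
Visit J → queue [D, E, B, H, K, F, C]
Visit D → queue [E, B, H, K, F, C]
Visit E; enqueue I, A → queue [B, H, K, F, C, I, A]
Visit B → queue [H, K, F, C, I, A]
Visit H → queue [K, F, C, I, A]
Visit K → queue [F, C, I, A]
Visit F → queue [C, I, A]
Visit C → queue [I, A]
Visit I → queue [A]
Visit A → queue []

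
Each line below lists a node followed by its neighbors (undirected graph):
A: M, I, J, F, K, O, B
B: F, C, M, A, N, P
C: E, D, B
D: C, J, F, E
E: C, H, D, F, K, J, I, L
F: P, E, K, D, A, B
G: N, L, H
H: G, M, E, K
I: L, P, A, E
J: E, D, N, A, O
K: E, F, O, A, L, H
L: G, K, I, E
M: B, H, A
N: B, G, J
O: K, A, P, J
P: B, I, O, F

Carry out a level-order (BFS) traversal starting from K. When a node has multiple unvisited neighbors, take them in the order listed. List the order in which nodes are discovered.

Visit K; enqueue E, F, O, A, L, H → queue [E, F, O, A, L, H]
Visit E; enqueue C, D, J, I → queue [F, O, A, L, H, C, D, J, I]
Visit F; enqueue P, B → queue [O, A, L, H, C, D, J, I, P, B]
Visit O → queue [A, L, H, C, D, J, I, P, B]
Visit A; enqueue M → queue [L, H, C, D, J, I, P, B, M]
Visit L; enqueue G → queue [H, C, D, J, I, P, B, M, G]
Visit H → queue [C, D, J, I, P, B, M, G]
Visit C → queue [D, J, I, P, B, M, G]
Visit D → queue [J, I, P, B, M, G]
Visit J; enqueue N → queue [I, P, B, M, G, N]
Visit I → queue [P, B, M, G, N]
Visit P → queue [B, M, G, N]
Visit B → queue [M, G, N]
Visit M → queue [G, N]
Visit G → queue [N]
Visit N → queue []

K → E → F → O → A → L → H → C → D → J → I → P → B → M → G → N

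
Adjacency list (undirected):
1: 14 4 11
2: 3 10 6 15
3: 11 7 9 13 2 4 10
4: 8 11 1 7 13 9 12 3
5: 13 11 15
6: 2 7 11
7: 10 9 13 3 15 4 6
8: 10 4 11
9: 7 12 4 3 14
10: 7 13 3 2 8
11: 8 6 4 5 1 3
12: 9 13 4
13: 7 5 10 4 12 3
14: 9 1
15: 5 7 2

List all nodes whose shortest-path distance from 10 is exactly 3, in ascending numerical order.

1, 14

Level 0: 10
Level 1: 2, 3, 7, 8, 13
Level 2: 4, 5, 6, 9, 11, 12, 15
Level 3: 1, 14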